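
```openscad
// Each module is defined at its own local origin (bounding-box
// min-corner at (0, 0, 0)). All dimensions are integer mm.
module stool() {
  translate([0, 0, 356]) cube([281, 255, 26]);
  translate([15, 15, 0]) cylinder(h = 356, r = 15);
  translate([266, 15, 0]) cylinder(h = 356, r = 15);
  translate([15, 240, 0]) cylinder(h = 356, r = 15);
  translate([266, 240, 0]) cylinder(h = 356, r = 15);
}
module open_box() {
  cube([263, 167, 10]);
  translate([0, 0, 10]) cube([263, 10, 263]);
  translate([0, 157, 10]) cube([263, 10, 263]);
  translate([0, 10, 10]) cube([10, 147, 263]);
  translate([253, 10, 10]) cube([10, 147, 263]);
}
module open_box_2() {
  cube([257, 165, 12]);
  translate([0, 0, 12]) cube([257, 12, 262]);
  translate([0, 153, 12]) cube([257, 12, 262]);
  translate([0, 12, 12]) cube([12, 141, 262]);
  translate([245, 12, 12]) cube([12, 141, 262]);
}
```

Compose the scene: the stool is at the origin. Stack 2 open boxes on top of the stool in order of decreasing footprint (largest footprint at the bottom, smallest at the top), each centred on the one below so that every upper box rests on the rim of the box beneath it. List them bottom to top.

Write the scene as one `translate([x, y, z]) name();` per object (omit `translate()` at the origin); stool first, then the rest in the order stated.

stool();
translate([9, 44, 382]) open_box();
translate([12, 45, 655]) open_box_2();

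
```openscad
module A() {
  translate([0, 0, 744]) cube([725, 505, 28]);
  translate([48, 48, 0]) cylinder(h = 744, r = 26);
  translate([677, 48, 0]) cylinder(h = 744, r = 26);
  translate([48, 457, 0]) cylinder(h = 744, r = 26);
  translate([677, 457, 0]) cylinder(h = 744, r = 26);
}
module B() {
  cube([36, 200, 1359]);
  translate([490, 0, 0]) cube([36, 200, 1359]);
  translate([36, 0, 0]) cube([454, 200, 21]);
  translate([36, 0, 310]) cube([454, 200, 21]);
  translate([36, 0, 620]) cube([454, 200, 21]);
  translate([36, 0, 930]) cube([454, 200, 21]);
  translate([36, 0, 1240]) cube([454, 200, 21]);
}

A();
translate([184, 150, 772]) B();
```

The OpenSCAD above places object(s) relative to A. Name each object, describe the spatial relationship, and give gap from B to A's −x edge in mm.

A is a table. B is a bookshelf. The bookshelf is on top of the table. The gap from the bookshelf to the table's −x edge is 184 mm.

The bookshelf's min-x is at 184; the table's min-x is 0; gap = 184 mm.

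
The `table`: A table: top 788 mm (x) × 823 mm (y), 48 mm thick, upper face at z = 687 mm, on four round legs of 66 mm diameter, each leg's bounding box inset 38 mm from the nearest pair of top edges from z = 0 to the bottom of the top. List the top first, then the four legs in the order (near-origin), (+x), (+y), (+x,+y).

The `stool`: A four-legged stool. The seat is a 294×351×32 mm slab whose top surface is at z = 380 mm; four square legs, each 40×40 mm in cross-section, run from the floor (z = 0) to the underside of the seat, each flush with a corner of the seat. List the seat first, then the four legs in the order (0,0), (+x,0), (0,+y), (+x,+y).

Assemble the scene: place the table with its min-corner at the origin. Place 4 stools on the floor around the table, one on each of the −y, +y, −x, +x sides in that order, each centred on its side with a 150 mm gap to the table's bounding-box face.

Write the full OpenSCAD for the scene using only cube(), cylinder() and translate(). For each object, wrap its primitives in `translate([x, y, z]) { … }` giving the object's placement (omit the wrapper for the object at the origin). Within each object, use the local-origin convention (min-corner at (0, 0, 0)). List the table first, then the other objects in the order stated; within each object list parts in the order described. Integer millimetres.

translate([0, 0, 639]) cube([788, 823, 48]);
translate([71, 71, 0]) cylinder(h = 639, r = 33);
translate([717, 71, 0]) cylinder(h = 639, r = 33);
translate([71, 752, 0]) cylinder(h = 639, r = 33);
translate([717, 752, 0]) cylinder(h = 639, r = 33);
translate([247, -501, 0]) {
  translate([0, 0, 348]) cube([294, 351, 32]);
  cube([40, 40, 348]);
  translate([254, 0, 0]) cube([40, 40, 348]);
  translate([0, 311, 0]) cube([40, 40, 348]);
  translate([254, 311, 0]) cube([40, 40, 348]);
}
translate([247, 973, 0]) {
  translate([0, 0, 348]) cube([294, 351, 32]);
  cube([40, 40, 348]);
  translate([254, 0, 0]) cube([40, 40, 348]);
  translate([0, 311, 0]) cube([40, 40, 348]);
  translate([254, 311, 0]) cube([40, 40, 348]);
}
translate([-444, 236, 0]) {
  translate([0, 0, 348]) cube([294, 351, 32]);
  cube([40, 40, 348]);
  translate([254, 0, 0]) cube([40, 40, 348]);
  translate([0, 311, 0]) cube([40, 40, 348]);
  translate([254, 311, 0]) cube([40, 40, 348]);
}
translate([938, 236, 0]) {
  translate([0, 0, 348]) cube([294, 351, 32]);
  cube([40, 40, 348]);
  translate([254, 0, 0]) cube([40, 40, 348]);
  translate([0, 311, 0]) cube([40, 40, 348]);
  translate([254, 311, 0]) cube([40, 40, 348]);
}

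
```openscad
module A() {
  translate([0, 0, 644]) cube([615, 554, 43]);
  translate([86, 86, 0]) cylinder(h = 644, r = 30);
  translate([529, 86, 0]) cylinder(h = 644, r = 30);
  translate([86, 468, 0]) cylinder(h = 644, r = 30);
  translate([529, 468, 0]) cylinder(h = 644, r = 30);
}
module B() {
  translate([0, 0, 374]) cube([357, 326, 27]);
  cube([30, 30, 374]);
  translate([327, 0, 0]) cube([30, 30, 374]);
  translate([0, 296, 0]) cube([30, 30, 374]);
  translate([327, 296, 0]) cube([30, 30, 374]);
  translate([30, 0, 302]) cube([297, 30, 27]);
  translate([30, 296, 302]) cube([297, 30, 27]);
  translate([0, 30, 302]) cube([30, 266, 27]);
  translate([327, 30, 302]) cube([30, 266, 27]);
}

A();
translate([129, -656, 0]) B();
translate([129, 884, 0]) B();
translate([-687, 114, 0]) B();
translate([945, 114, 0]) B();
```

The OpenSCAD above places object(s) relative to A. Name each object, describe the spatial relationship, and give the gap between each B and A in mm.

Each stool's nearest face is 330 mm from the table's bounding box.

A is a table. B is a stool. Four stools sit around the table at the −y, +y, −x, +x sides. The gap between each stool and the table is 330 mm.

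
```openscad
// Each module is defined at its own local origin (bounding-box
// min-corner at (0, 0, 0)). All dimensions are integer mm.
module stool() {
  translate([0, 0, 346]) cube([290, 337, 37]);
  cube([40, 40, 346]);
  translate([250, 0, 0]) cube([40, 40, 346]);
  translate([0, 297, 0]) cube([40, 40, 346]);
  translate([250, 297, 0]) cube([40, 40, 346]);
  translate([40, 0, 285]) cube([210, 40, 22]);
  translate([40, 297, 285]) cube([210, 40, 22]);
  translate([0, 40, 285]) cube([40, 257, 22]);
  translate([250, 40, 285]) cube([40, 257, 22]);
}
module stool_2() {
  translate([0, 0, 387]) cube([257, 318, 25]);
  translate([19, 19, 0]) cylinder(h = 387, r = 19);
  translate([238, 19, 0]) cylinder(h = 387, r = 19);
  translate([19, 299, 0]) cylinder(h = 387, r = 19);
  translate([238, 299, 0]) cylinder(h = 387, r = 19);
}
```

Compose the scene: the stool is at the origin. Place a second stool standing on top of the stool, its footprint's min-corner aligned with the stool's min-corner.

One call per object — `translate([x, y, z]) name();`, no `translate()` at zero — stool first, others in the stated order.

stool();
translate([0, 0, 383]) stool_2();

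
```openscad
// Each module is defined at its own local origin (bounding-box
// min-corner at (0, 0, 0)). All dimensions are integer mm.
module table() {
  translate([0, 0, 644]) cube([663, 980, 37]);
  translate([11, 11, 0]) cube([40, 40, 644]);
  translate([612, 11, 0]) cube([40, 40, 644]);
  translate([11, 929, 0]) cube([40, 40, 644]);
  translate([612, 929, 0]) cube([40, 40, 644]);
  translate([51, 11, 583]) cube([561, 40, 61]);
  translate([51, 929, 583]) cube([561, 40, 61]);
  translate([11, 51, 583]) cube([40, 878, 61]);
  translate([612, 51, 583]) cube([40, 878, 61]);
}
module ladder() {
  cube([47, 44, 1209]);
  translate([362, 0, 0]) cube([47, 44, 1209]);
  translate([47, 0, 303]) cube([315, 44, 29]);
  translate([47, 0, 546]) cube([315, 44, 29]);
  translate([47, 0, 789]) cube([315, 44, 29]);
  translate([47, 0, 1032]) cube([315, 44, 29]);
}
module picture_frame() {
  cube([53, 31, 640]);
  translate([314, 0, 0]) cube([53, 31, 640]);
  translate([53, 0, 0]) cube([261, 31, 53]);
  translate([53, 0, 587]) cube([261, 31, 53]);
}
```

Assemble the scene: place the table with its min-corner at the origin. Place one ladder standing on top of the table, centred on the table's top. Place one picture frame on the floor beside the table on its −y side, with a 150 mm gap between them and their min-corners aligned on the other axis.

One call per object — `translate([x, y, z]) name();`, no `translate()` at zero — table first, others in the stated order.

table();
translate([127, 468, 681]) ladder();
translate([0, -181, 0]) picture_frame();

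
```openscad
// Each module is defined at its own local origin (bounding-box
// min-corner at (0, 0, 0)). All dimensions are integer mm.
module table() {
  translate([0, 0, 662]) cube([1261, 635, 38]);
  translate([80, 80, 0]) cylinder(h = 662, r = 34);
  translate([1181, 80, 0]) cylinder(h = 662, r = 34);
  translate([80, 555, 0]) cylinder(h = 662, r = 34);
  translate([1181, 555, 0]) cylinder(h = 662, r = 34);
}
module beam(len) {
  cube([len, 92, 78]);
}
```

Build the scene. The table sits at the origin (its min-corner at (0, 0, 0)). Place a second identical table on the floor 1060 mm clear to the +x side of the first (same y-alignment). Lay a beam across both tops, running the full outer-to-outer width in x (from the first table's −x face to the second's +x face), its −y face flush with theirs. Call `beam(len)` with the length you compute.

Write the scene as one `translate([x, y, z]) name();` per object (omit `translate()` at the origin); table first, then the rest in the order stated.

table();
translate([2321, 0, 0]) table();
translate([0, 0, 700]) beam(3582);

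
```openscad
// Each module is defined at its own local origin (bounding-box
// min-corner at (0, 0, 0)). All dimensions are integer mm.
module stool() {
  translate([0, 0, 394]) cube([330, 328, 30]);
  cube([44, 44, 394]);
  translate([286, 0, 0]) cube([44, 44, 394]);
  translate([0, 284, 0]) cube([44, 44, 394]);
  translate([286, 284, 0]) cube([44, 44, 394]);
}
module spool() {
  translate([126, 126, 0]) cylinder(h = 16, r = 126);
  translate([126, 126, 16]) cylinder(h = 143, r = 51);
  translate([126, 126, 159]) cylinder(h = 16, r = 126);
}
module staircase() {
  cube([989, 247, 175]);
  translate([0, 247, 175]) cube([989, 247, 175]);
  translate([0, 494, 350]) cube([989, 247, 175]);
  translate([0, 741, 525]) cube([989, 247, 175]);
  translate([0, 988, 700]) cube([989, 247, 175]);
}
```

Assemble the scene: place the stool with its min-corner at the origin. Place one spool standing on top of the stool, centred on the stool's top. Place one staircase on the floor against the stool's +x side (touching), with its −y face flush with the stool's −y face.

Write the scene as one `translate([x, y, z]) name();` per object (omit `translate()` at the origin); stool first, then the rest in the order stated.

stool();
translate([39, 38, 424]) spool();
translate([330, 0, 0]) staircase();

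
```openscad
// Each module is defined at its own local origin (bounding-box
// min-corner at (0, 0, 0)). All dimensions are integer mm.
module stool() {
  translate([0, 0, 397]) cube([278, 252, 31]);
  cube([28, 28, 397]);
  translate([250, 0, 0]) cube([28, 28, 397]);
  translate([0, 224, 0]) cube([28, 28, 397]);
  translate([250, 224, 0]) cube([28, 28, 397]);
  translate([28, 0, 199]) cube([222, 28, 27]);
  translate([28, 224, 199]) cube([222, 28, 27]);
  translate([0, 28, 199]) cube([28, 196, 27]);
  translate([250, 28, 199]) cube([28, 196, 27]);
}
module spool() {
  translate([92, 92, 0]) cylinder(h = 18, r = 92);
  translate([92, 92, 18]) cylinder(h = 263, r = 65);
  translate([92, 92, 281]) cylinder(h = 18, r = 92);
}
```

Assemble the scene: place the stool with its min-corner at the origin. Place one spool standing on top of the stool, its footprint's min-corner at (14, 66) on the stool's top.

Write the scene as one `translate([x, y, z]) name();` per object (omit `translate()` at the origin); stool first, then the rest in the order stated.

stool();
translate([14, 66, 428]) spool();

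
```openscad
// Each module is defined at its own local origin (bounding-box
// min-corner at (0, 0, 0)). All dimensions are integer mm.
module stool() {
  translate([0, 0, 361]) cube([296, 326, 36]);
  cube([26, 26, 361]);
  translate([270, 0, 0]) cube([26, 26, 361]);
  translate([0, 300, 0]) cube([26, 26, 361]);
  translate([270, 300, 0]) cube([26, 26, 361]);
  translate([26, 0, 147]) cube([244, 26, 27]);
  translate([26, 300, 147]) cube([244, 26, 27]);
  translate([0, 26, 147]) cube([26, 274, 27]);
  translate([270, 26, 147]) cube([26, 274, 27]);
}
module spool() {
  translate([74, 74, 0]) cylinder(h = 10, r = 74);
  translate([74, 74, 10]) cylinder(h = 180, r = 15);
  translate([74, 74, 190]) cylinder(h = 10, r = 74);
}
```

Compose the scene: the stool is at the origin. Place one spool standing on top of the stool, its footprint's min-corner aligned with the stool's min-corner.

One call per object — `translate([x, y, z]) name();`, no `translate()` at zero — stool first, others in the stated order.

stool();
translate([0, 0, 397]) spool();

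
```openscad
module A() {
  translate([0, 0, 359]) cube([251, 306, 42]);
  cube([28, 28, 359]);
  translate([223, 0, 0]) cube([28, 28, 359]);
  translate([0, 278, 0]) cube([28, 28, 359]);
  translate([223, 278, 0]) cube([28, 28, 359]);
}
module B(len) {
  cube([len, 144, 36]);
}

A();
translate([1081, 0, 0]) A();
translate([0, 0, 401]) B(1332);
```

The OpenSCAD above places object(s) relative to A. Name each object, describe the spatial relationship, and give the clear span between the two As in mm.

A is a stool. B is a beam. A beam spans the tops of two stools. The clear span between the two stools is 830 mm.

Second stool starts at x = 1081; first ends at x = 251; clear span = 1081 − 251 = 830 mm.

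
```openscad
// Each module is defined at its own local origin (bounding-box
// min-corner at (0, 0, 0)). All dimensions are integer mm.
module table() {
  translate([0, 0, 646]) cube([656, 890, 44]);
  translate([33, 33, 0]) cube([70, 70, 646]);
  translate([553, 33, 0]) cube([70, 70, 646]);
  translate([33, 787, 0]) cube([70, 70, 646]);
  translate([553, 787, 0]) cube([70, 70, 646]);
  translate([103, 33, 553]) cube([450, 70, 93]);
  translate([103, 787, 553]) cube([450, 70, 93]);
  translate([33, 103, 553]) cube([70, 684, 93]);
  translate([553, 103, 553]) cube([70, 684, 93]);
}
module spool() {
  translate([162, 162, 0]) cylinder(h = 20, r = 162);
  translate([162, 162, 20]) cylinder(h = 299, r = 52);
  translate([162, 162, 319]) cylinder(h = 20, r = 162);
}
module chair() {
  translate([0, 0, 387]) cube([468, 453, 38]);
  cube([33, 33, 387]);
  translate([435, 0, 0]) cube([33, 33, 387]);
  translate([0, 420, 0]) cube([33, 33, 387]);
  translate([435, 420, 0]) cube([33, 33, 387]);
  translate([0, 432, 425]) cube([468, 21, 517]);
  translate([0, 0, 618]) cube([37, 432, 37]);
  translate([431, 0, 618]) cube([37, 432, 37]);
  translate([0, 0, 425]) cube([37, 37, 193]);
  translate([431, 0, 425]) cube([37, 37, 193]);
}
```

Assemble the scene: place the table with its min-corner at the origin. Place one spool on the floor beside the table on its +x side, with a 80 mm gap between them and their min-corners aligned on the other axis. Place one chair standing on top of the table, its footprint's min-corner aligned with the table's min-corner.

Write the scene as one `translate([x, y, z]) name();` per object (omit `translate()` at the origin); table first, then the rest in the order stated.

table();
translate([736, 0, 0]) spool();
translate([0, 0, 690]) chair();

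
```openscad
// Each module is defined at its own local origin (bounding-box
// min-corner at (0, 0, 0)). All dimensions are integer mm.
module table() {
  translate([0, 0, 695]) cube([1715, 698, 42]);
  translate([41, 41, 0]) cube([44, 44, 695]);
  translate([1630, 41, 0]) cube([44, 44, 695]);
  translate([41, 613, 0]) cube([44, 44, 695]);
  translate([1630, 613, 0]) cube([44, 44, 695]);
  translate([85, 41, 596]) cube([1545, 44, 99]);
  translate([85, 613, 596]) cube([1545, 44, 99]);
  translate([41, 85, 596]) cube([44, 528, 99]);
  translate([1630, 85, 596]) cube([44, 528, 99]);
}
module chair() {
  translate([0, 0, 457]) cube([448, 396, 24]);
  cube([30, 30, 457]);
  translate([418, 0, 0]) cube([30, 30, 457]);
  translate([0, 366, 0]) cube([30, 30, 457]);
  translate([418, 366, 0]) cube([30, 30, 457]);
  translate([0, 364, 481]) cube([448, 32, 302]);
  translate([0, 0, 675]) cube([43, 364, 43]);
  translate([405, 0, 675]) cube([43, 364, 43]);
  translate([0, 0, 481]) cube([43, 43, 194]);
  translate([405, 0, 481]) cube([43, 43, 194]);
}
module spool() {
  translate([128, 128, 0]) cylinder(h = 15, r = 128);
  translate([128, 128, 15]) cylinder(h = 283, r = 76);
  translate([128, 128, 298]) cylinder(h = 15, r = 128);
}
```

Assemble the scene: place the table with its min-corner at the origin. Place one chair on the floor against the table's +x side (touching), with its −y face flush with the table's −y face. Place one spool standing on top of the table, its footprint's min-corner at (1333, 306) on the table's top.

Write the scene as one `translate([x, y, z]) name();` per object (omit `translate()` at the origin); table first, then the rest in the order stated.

table();
translate([1715, 0, 0]) chair();
translate([1333, 306, 737]) spool();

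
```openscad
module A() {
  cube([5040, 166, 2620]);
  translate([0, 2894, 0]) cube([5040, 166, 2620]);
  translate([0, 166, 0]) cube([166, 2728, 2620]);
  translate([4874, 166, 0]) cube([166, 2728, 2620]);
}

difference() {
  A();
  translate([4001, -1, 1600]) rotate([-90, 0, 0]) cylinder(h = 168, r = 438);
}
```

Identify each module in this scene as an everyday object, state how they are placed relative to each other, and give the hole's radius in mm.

The subtracted cylinder has r = 438 mm.

A is a house frame. The house frame has a circular hole through its front wall. The hole's radius is 438 mm.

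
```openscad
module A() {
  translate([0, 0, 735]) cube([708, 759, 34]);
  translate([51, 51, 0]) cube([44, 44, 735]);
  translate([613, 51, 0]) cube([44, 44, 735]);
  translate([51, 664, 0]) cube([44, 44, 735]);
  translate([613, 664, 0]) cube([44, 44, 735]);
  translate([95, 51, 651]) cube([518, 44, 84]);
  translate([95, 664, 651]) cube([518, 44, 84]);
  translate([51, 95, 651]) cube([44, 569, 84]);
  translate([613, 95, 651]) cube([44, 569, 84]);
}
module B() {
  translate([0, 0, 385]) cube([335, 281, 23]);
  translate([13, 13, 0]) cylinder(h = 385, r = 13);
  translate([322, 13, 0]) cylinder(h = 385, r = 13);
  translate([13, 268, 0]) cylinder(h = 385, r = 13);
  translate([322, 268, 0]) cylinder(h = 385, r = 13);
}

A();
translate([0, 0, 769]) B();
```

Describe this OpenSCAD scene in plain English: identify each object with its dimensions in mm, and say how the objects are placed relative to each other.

A is a table: top 708 mm (x) × 759 mm (y), 34 mm thick, upper face at z = 769 mm, on four 44×44 mm square legs, each inset 51 mm from the nearest pair of top edges, running from z = 0 to the bottom of the top. Four apron rails, 44 mm thick and 84 mm tall, run between adjacent legs with their top edges flush with the underside of the top and their outer faces flush with the legs' outer faces.

B is a four-legged stool. The seat is a 335×281×23 mm slab whose top surface is at z = 408 mm; four round legs, each 26 mm in diameter, run from the floor (z = 0) to the underside of the seat, each leg's axis is inset half a diameter from the nearest pair of seat edges (so the leg's bounding box is flush with the corner).

The stool is on top of the table.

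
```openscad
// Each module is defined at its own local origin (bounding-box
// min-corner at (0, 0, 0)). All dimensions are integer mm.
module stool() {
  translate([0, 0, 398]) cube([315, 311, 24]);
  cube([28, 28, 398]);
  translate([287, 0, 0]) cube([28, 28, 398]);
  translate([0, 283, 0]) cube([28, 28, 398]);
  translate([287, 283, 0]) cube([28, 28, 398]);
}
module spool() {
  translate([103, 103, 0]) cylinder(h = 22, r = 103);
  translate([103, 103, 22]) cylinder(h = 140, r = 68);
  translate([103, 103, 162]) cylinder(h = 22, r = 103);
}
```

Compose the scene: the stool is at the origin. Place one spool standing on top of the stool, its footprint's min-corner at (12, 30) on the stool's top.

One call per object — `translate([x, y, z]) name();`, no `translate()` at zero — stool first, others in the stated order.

stool();
translate([12, 30, 422]) spool();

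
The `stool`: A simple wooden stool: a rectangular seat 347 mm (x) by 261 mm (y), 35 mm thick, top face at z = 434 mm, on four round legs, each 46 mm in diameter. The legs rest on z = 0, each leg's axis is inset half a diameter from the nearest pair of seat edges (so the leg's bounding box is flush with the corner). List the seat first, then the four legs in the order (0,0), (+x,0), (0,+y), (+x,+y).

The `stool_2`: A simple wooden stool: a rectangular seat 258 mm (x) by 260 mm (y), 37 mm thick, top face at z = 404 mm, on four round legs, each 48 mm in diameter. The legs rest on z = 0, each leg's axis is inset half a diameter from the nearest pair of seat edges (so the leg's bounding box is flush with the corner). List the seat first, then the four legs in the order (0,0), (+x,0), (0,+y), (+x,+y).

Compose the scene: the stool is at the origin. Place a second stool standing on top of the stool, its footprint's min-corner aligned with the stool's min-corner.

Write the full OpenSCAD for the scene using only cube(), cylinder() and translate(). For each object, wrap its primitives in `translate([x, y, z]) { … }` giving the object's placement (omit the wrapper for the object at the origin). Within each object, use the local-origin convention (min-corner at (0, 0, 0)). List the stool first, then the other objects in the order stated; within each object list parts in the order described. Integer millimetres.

translate([0, 0, 399]) cube([347, 261, 35]);
translate([23, 23, 0]) cylinder(h = 399, r = 23);
translate([324, 23, 0]) cylinder(h = 399, r = 23);
translate([23, 238, 0]) cylinder(h = 399, r = 23);
translate([324, 238, 0]) cylinder(h = 399, r = 23);
translate([0, 0, 434]) {
  translate([0, 0, 367]) cube([258, 260, 37]);
  translate([24, 24, 0]) cylinder(h = 367, r = 24);
  translate([234, 24, 0]) cylinder(h = 367, r = 24);
  translate([24, 236, 0]) cylinder(h = 367, r = 24);
  translate([234, 236, 0]) cylinder(h = 367, r = 24);
}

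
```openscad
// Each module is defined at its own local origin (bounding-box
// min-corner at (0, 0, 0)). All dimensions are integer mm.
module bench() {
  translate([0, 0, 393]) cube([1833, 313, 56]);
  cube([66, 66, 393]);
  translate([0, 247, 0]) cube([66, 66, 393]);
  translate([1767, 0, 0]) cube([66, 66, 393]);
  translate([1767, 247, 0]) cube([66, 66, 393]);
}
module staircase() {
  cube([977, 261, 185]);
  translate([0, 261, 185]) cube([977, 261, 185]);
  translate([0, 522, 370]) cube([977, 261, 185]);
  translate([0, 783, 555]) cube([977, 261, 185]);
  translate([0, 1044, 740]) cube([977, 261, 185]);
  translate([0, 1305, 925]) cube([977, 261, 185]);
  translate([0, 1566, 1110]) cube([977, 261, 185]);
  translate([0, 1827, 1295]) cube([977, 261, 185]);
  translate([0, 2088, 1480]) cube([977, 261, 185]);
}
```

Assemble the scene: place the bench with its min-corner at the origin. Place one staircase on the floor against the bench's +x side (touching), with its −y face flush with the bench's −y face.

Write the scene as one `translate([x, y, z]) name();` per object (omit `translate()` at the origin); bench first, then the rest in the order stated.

bench();
translate([1833, 0, 0]) staircase();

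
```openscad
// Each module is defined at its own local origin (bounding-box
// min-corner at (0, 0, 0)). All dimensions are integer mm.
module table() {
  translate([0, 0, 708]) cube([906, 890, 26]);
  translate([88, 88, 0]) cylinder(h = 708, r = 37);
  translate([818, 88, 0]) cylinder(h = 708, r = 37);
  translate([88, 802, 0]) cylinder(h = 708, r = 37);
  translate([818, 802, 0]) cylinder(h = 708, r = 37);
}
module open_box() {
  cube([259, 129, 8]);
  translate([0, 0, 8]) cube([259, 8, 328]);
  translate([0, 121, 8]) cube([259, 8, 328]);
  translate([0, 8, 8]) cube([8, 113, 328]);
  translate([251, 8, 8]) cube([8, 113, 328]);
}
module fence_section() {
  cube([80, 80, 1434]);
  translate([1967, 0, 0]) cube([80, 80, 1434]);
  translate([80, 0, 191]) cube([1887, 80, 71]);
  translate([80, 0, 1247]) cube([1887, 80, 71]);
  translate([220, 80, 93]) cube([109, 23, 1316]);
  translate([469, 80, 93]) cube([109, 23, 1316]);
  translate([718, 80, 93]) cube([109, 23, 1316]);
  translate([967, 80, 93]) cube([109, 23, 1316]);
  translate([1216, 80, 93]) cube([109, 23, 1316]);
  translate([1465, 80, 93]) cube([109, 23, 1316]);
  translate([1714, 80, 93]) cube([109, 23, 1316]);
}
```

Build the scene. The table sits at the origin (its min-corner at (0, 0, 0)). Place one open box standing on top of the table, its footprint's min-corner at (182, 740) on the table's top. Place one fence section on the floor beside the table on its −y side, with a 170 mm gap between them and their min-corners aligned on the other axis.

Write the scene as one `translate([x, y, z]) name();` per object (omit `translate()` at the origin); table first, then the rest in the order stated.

table();
translate([182, 740, 734]) open_box();
translate([0, -273, 0]) fence_section();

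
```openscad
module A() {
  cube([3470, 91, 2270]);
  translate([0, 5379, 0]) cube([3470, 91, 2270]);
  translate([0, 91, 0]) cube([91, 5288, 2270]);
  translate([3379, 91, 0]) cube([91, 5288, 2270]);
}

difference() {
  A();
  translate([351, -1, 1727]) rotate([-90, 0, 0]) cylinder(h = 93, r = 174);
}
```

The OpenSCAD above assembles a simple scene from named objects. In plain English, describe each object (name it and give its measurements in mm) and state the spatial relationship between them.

A is a box-shaped house frame (walls only): outside footprint 3470×5470 mm, wall height 2270 mm, wall thickness 91 mm. The two y-facing walls run the full x-width; the two x-facing walls fit between the inner faces of the y-facing walls.

The house frame has a circular hole of radius 174 mm through its front wall, centred at (x = 351, z = 1727).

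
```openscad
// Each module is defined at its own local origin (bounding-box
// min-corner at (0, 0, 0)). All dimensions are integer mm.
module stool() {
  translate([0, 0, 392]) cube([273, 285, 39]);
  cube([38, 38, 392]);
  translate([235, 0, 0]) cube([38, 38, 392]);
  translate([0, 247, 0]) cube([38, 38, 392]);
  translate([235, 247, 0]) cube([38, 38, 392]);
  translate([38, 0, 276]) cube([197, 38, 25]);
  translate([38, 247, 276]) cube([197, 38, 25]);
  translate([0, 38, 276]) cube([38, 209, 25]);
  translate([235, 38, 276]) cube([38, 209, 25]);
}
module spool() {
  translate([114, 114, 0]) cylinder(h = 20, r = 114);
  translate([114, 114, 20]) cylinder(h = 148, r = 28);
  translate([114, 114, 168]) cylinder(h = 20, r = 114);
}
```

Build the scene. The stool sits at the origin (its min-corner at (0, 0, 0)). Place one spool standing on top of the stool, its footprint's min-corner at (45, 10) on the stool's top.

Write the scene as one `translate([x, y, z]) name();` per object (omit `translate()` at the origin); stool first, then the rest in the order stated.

stool();
translate([45, 10, 431]) spool();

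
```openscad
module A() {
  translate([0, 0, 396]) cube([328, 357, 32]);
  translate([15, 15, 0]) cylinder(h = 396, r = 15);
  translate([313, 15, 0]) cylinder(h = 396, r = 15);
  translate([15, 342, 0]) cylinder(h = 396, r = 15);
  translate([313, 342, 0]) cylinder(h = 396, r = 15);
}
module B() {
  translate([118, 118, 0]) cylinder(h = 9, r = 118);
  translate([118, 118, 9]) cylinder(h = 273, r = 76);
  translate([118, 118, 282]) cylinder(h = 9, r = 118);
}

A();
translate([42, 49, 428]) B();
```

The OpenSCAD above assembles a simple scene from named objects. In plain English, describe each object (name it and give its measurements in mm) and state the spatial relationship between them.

A is a simple wooden stool: a rectangular seat 328 mm (x) by 357 mm (y), 32 mm thick, top face at z = 428 mm, on four round legs, each 30 mm in diameter. The legs rest on z = 0, each leg's axis is inset half a diameter from the nearest pair of seat edges (so the leg's bounding box is flush with the corner).

B is a spool: two coaxial disc flanges of radius 118 mm and thickness 9 mm, joined by a core cylinder of radius 76 mm and height 273 mm. The lower flange rests on z = 0 and the three cylinders share a vertical axis.

The spool is on top of the stool.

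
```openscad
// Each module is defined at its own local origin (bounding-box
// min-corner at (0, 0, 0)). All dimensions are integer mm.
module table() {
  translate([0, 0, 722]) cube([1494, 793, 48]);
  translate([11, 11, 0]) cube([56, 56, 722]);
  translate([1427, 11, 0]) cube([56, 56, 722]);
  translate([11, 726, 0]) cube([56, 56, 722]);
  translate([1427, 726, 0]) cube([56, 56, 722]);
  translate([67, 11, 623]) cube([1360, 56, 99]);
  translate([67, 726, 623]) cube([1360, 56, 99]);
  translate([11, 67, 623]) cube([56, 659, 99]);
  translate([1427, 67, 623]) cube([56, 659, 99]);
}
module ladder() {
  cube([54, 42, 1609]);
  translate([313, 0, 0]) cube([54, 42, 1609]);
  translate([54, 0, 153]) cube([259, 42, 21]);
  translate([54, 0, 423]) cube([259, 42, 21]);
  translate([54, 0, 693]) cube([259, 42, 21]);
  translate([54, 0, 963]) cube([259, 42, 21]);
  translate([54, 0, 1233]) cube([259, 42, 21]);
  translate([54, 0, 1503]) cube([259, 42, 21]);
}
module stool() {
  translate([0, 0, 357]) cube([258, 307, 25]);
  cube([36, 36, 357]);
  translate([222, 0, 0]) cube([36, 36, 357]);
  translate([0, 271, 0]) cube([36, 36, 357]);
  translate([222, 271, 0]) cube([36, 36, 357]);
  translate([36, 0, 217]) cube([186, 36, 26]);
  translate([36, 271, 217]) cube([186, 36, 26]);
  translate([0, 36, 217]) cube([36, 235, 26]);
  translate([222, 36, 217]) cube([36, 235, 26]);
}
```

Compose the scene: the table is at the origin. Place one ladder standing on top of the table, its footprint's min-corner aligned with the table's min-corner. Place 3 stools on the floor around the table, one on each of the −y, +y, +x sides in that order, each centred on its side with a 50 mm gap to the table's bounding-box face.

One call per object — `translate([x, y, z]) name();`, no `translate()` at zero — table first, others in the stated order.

table();
translate([0, 0, 770]) ladder();
translate([618, -357, 0]) stool();
translate([618, 843, 0]) stool();
translate([1544, 243, 0]) stool();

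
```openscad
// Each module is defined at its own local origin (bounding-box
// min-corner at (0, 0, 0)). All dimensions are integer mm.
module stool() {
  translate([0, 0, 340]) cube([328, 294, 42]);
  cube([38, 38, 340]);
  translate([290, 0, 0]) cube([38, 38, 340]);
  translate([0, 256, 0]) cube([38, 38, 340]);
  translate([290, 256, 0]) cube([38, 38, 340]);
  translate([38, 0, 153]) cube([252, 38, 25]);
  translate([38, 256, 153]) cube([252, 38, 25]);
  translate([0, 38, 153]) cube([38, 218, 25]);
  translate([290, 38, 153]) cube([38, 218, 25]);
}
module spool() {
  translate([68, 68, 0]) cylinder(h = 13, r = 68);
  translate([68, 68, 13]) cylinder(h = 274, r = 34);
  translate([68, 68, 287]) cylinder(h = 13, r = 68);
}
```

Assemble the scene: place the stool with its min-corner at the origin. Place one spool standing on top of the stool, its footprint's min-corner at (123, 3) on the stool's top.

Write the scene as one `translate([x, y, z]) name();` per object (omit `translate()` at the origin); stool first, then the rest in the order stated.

stool();
translate([123, 3, 382]) spool();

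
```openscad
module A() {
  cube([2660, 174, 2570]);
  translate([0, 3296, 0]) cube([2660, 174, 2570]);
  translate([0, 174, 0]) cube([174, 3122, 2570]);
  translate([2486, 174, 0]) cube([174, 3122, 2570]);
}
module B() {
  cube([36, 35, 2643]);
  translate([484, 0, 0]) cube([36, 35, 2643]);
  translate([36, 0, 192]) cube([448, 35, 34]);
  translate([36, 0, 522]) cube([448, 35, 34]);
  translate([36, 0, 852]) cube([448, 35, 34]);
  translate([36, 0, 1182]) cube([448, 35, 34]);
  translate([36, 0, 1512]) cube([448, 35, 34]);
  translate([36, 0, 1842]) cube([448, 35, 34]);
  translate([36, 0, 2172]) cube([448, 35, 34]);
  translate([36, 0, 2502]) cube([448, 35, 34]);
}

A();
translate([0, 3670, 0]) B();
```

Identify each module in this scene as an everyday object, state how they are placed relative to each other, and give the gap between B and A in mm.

A is a house frame. B is a ladder. The ladder is on the floor beside the house frame on its +y side. The gap between the ladder and the house frame is 200 mm.

The ladder's nearest face is 200 mm from the house frame's +y face.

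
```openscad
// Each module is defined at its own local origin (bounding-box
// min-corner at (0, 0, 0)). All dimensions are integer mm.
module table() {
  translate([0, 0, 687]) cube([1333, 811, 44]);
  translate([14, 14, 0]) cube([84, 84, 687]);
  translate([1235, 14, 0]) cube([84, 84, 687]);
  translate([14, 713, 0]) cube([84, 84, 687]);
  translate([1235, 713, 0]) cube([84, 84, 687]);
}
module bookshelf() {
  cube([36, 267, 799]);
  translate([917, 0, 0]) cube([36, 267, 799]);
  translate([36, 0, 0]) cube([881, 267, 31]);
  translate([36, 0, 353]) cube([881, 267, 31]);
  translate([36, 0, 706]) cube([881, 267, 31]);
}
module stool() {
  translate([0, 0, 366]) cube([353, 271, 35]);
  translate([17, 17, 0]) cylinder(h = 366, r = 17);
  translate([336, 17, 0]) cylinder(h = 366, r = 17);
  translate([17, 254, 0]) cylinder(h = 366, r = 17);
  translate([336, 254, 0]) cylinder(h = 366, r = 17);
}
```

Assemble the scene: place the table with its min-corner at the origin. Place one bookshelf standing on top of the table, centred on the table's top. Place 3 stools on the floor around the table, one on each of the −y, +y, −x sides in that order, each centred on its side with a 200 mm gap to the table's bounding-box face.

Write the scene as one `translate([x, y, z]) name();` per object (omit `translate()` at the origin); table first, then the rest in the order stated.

table();
translate([190, 272, 731]) bookshelf();
translate([490, -471, 0]) stool();
translate([490, 1011, 0]) stool();
translate([-553, 270, 0]) stool();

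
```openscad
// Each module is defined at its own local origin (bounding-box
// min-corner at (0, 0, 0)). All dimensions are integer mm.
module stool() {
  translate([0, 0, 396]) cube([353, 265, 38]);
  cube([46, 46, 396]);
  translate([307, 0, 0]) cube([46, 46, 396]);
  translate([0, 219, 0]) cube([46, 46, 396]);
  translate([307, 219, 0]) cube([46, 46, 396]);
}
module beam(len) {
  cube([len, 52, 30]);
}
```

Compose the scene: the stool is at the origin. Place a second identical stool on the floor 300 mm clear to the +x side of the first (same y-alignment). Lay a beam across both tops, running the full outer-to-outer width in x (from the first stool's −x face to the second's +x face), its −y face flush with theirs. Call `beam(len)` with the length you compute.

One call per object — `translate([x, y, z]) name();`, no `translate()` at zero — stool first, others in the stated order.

stool();
translate([653, 0, 0]) stool();
translate([0, 0, 434]) beam(1006);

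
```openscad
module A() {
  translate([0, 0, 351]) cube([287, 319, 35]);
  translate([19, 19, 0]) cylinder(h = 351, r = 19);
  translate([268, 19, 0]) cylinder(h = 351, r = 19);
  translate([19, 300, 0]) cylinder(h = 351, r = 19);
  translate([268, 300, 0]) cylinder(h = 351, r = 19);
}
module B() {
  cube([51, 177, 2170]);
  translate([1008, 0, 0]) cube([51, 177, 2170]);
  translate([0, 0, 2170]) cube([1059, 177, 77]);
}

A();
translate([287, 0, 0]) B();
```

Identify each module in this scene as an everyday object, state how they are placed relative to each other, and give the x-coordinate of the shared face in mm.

The stool's +x face and the door frame's −x face are both at x = 287 mm.

A is a stool. B is a door frame. The door frame is against the stool's +x side, with their −y faces flush. The x-coordinate of the shared face is 287 mm.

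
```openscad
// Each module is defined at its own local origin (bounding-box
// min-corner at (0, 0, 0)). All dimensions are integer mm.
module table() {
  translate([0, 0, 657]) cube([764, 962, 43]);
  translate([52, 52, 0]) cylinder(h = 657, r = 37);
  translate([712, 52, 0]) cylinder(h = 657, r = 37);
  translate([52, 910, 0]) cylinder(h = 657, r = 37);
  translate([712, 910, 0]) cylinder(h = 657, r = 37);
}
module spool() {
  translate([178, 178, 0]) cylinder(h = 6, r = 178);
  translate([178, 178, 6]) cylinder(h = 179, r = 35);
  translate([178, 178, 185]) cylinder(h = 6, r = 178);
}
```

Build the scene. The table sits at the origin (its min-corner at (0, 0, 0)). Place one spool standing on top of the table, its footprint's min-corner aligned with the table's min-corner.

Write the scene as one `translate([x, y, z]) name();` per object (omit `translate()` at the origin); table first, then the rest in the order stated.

table();
translate([0, 0, 700]) spool();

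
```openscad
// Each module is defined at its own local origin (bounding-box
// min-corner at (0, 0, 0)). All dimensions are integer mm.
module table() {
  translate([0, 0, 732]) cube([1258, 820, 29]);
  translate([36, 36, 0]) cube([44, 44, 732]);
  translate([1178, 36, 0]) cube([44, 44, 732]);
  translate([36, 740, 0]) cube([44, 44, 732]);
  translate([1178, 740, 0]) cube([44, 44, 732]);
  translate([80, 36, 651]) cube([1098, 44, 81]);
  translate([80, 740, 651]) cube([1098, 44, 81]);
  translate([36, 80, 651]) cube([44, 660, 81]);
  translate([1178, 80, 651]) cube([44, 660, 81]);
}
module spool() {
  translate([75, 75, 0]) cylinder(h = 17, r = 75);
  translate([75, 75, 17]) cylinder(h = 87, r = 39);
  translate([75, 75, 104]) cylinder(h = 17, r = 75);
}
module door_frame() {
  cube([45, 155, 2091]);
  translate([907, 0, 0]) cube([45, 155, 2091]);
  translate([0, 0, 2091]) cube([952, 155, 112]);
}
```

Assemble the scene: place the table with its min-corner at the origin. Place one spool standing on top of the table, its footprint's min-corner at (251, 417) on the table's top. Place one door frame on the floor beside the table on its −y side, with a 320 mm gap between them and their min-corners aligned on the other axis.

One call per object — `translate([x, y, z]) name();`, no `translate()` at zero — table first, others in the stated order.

table();
translate([251, 417, 761]) spool();
translate([0, -475, 0]) door_frame();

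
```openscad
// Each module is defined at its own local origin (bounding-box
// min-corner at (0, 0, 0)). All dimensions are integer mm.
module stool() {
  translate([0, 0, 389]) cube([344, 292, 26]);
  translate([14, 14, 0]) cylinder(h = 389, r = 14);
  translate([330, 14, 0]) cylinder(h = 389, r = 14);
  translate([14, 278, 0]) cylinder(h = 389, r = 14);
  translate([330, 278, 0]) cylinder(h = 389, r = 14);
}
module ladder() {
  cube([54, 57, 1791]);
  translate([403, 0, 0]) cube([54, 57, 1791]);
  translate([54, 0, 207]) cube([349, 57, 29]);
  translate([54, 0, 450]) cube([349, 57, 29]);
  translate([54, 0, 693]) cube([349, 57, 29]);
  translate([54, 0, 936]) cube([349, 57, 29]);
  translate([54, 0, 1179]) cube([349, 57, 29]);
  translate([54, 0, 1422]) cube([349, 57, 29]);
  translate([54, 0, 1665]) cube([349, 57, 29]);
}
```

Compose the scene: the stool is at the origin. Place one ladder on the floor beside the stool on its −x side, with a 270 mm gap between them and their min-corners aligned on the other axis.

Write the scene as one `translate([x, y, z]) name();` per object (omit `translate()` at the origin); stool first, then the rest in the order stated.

stool();
translate([-727, 0, 0]) ladder();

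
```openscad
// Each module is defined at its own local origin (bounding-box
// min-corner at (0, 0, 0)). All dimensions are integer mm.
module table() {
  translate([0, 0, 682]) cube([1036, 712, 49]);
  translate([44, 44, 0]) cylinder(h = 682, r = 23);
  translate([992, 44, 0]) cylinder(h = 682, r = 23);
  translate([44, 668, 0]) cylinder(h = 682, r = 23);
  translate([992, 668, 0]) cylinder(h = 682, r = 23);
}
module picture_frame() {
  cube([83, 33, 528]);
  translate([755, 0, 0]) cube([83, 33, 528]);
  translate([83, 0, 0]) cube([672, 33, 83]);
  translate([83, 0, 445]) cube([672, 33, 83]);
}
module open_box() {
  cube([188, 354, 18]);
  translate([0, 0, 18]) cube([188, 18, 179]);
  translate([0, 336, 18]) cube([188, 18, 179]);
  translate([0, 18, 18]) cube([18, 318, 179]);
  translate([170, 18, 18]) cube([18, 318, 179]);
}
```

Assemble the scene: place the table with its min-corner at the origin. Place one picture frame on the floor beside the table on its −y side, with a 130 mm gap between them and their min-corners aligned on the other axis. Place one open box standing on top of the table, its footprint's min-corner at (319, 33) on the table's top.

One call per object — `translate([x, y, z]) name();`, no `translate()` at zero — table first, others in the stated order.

table();
translate([0, -163, 0]) picture_frame();
translate([319, 33, 731]) open_box();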